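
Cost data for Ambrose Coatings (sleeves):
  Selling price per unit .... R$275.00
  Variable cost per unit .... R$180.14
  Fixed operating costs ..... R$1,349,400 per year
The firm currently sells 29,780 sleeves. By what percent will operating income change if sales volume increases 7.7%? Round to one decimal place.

Total contribution margin = 29,780 × R$94.86 = R$2,824,930.80.
Operating income = contribution − fixed costs = R$2,824,930.80 − R$1,349,400 = R$1,475,530.80.
Degree of operating leverage = R$2,824,930.80 / R$1,475,530.80 = 1.9145.
So EBIT moves 1.9145 × (+7.7%) = +14.7%.

+14.7%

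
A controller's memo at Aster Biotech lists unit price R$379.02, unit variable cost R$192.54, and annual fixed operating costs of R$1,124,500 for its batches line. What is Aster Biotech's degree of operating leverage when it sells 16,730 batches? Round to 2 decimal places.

1.56

At 16,730 units, contribution = 16,730 × R$186.48 = R$3,119,810.40.
Subtracting fixed costs: EBIT = R$3,119,810.40 − R$1,124,500 = R$1,995,310.40.
Degree of operating leverage = R$3,119,810.40 / R$1,995,310.40 = 1.5636.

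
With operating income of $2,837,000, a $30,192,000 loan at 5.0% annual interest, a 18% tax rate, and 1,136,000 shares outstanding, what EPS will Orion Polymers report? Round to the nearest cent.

$0.96

Interest = $1,509,600.00, so EBT = $2,837,000 − $1,509,600.00 = $1,327,400.00.
Net income = $1,327,400.00 × (1 − 0.18) = $1,088,468.00.
EPS = $1,088,468.00 ÷ 1,136,000 = $0.96.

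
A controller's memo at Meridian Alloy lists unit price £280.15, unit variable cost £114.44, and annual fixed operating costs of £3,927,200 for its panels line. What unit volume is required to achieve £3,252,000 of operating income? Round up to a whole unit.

43,324 panels

Unit CM = price − variable cost = £280.15 − £114.44 = £165.71.
Units = (FC + target) / CM = (£3,927,200 + £3,252,000) / £165.71 = 43,323.88, so 43,324 panels.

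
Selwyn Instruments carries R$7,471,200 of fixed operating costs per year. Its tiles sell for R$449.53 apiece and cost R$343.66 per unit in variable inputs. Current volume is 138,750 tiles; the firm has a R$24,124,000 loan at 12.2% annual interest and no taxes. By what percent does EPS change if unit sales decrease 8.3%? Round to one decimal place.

-28.5%

At 138,750 units, contribution = 138,750 × R$105.87 = R$14,689,462.50.
Subtracting fixed costs: EBIT = R$14,689,462.50 − R$7,471,200 = R$7,218,262.50.
After interest of R$2,943,128.00, pre-tax earnings = R$4,275,134.50.
Degree of combined leverage = contribution ÷ (EBIT − I) = R$14,689,462.50 ÷ R$4,275,134.50 = 3.4360.
EPS therefore changes by 3.4360 × (-8.3%) = -28.5%.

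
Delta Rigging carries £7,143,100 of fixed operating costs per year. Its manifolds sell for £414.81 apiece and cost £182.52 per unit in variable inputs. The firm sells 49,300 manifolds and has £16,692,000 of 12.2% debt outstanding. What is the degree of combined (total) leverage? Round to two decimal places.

Total contribution margin = 49,300 × £232.29 = £11,451,897.00.
Subtracting fixed costs: EBIT = £11,451,897.00 − £7,143,100 = £4,308,797.00. Interest = £2,036,424.00, so EBIT − I = £2,272,373.00.
Degree of total leverage = total CM / (EBIT − interest) = £11,451,897.00 / £2,272,373.00 = 5.0396.

5.04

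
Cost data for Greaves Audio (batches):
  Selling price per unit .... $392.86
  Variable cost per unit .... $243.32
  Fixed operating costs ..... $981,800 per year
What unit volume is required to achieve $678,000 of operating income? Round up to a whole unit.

Unit CM = price − variable cost = $392.86 − $243.32 = $149.54.
Units = (FC + target) / CM = ($981,800 + $678,000) / $149.54 = 11,099.37, so 11,100 batches.

11,100 batches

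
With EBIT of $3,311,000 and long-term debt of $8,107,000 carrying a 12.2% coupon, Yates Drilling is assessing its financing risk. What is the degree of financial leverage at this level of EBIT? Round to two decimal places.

1.43

Annual interest charges come to $989,054.00.
Degree of financial leverage = EBIT / (EBIT − interest) = $3,311,000 / $2,321,946.00 = 1.4260.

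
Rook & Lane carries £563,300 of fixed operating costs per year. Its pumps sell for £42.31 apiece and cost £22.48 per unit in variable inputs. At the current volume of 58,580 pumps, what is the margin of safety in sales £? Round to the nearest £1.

£1,276,643

Contribution margin per unit = £42.31 − £22.48 = £19.83. Break-even units = £563,300 ÷ £19.83 = 28,406.45; break-even revenue = 28,406.45 × £42.31 = £1,201,877.11.
Current sales = 58,580 × £42.31 = £2,478,519.80.
Margin of safety = £2,478,519.80 − £1,201,877.11 = £1,276,643.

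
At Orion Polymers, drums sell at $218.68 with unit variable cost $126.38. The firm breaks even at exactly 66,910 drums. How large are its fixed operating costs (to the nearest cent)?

$6,175,793.00

Unit CM = price − variable cost = $218.68 − $126.38 = $92.30.
Since BE = FC / CM, FC = 66,910 × $92.30 = $6,175,793.00.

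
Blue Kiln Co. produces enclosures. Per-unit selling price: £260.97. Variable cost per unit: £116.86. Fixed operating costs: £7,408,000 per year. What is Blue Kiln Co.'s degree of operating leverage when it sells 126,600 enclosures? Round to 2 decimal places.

1.68

Contribution at this volume is 126,600 × £144.11 = £18,244,326.00.
EBIT = £18,244,326.00 − £7,408,000 = £10,836,326.00.
DOL = contribution ÷ EBIT = £18,244,326.00 ÷ £10,836,326.00 = 1.6836.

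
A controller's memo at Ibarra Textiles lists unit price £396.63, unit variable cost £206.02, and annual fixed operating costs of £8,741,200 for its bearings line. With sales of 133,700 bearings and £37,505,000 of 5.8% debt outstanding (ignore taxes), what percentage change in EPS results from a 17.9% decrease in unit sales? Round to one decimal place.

At 133,700 units, contribution = 133,700 × £190.61 = £25,484,557.00.
Operating income = contribution − fixed costs = £25,484,557.00 − £8,741,200 = £16,743,357.00.
Interest = £2,175,290.00, so EBIT − I = £14,568,067.00.
DCL = total CM / (EBIT − I) = £25,484,557.00 / £14,568,067.00 = 1.7493.
%ΔEPS = DCL × %ΔSales = 1.7493 × -17.9% = -31.3%.

-31.3%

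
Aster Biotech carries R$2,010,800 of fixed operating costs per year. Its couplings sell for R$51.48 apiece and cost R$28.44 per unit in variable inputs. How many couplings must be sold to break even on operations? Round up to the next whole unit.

Each unit contributes R$51.48 − R$28.44 = R$23.04.
Break-even Q = R$2,010,800 / R$23.04 = 87,274.31 → 87,275 couplings.

87,275 couplings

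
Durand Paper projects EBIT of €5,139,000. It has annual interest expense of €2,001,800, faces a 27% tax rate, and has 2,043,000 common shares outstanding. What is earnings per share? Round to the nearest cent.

Interest = €2,001,800.00, so EBT = €5,139,000 − €2,001,800.00 = €3,137,200.00.
After tax at 27%: net income = €3,137,200.00 × 0.73 = €2,290,156.00.
EPS = €2,290,156.00 ÷ 2,043,000 = €1.12.

€1.12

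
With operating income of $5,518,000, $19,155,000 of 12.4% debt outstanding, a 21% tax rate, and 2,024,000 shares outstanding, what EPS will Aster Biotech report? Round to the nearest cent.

$1.23

Pre-tax income = $5,518,000 − $2,375,220.00 = $3,142,780.00.
After tax at 21%: net income = $3,142,780.00 × 0.79 = $2,482,796.20.
EPS = $2,482,796.20 ÷ 2,024,000 = $1.23.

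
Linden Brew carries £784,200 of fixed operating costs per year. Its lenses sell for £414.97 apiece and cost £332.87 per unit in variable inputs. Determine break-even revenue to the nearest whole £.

£3,963,696

CM per unit = £414.97 − £332.87 = £82.10; CM ratio = £82.10 / £414.97 = 0.1978.
Break-even revenue = fixed costs × price ÷ CM = £784,200 × £414.97 ÷ £82.10 = £3,963,696.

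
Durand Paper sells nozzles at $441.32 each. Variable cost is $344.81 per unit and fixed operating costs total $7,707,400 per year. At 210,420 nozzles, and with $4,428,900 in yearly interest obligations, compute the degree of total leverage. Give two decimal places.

2.49

At 210,420 units, contribution = 210,420 × $96.51 = $20,307,634.20.
Subtracting fixed costs: EBIT = $20,307,634.20 − $7,707,400 = $12,600,234.20. Interest = $4,428,900.00.
DOL = $20,307,634.20 ÷ $12,600,234.20 = 1.6117; DFL = $12,600,234.20 ÷ $8,171,334.20 = 1.5420.
Combined leverage = 1.6117 × 1.5420 = 2.4852.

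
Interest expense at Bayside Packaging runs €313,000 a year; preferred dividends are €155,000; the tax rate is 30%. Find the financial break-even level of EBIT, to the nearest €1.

€534,429

Preferred dividends are paid after tax, so their pre-tax equivalent is €155,000 ÷ (1 − 0.30) = €221,428.57.
Financial break-even EBIT = interest + D_p ÷ (1 − t) = €313,000 + €221,428.57 = €534,428.57.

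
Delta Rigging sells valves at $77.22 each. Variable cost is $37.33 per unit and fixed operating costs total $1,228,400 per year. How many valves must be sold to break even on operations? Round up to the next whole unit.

30,795 valves

Each unit contributes $77.22 − $37.33 = $39.89.
Break-even Q = $1,228,400 / $39.89 = 30,794.69 → 30,795 valves.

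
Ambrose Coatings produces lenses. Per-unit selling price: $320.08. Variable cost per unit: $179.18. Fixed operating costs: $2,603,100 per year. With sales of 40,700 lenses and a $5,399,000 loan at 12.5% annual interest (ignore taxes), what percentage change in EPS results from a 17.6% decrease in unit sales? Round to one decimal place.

Contribution at this volume is 40,700 × $140.90 = $5,734,630.00.
Operating income = contribution − fixed costs = $5,734,630.00 − $2,603,100 = $3,131,530.00.
Interest = $674,875.00, so EBIT − I = $2,456,655.00.
Degree of combined leverage = contribution ÷ (EBIT − I) = $5,734,630.00 ÷ $2,456,655.00 = 2.3343.
EPS therefore changes by 2.3343 × (-17.6%) = -41.1%.

-41.1%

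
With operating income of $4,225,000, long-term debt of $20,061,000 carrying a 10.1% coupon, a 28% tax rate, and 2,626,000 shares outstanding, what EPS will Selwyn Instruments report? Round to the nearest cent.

Pre-tax income = $4,225,000 − $2,026,161.00 = $2,198,839.00.
Net income = $2,198,839.00 × (1 − 0.28) = $1,583,164.08.
EPS = $1,583,164.08 ÷ 2,626,000 = $0.60.

$0.60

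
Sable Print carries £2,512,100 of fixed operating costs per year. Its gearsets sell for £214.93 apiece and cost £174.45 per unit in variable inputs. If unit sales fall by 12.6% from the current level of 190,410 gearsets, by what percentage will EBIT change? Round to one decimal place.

-18.7%

Contribution at this volume is 190,410 × £40.48 = £7,707,796.80.
Operating income = contribution − fixed costs = £7,707,796.80 − £2,512,100 = £5,195,696.80.
DOL = contribution ÷ EBIT = £7,707,796.80 ÷ £5,195,696.80 = 1.4835.
%ΔEBIT = DOL × %ΔSales = 1.4835 × -12.6% = -18.7%.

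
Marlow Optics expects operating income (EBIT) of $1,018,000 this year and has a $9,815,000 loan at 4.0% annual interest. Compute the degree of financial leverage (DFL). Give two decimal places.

1.63

Annual interest charges come to $392,600.00.
Degree of financial leverage = EBIT / (EBIT − interest) = $1,018,000 / $625,400.00 = 1.6278.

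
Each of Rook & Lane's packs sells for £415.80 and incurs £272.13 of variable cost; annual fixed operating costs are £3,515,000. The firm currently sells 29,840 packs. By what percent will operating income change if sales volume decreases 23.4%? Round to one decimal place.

Total contribution margin = 29,840 × £143.67 = £4,287,112.80.
Operating income = contribution − fixed costs = £4,287,112.80 − £3,515,000 = £772,112.80.
So DOL = total CM / EBIT = £4,287,112.80 / £772,112.80 = 5.5524.
Operating income changes by 5.5524 × -23.4% = -129.9%.

-129.9%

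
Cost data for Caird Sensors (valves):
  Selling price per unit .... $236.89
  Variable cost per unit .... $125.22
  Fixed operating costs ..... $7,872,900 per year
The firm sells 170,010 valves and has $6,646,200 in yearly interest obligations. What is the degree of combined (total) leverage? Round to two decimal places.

Total contribution margin = 170,010 × $111.67 = $18,985,016.70.
Subtracting fixed costs: EBIT = $18,985,016.70 − $7,872,900 = $11,112,116.70. Interest = $6,646,200.00.
DOL = $18,985,016.70 ÷ $11,112,116.70 = 1.7085; DFL = $11,112,116.70 ÷ $4,465,916.70 = 2.4882.
DCL = DOL × DFL = 1.7085 × 2.4882 = 4.2511.

4.25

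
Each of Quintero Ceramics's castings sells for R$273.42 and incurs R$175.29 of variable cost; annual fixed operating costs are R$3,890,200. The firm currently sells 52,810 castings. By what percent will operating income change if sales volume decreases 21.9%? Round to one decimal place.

At 52,810 units, contribution = 52,810 × R$98.13 = R$5,182,245.30.
Operating income = contribution − fixed costs = R$5,182,245.30 − R$3,890,200 = R$1,292,045.30.
DOL = contribution ÷ EBIT = R$5,182,245.30 ÷ R$1,292,045.30 = 4.0109.
%ΔEBIT = DOL × %ΔSales = 4.0109 × -21.9% = -87.8%.

-87.8%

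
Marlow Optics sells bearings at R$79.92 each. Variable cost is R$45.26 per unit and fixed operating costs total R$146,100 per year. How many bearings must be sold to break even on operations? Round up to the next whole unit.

Contribution margin per unit = R$79.92 − R$45.26 = R$34.66.
Break-even volume = fixed costs ÷ CM per unit = R$146,100 ÷ R$34.66 = 4,215.23, so 4,216 bearings.

4,216 bearings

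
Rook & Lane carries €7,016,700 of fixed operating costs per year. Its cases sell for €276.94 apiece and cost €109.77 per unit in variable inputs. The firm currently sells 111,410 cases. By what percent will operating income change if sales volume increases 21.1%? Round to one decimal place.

+33.9%

At 111,410 units, contribution = 111,410 × €167.17 = €18,624,409.70.
Subtracting fixed costs: EBIT = €18,624,409.70 − €7,016,700 = €11,607,709.70.
So DOL = total CM / EBIT = €18,624,409.70 / €11,607,709.70 = 1.6045.
So EBIT moves 1.6045 × (+21.1%) = +33.9%.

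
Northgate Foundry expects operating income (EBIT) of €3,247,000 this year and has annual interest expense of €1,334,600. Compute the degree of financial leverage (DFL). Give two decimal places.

Annual interest charges come to €1,334,600.00.
DFL = EBIT ÷ (EBIT − I) = €3,247,000 ÷ (€3,247,000 − €1,334,600.00) = €3,247,000 ÷ €1,912,400.00 = 1.6979.

1.70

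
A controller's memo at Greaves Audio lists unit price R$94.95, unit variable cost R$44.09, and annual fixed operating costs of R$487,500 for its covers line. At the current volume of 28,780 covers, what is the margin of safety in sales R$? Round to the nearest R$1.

Unit CM = price − variable cost = R$94.95 − R$44.09 = R$50.86. Break-even units = R$487,500 ÷ R$50.86 = 9,585.14; break-even revenue = 9,585.14 × R$94.95 = R$910,108.63.
Actual sales revenue = 28,780 × R$94.95 = R$2,732,661.00.
Margin of safety = R$2,732,661.00 − R$910,108.63 = R$1,822,552.

R$1,822,552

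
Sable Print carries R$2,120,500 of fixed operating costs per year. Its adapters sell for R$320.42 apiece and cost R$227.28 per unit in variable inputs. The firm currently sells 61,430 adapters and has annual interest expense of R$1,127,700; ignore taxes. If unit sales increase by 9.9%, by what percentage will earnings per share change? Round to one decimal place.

Contribution at this volume is 61,430 × R$93.14 = R$5,721,590.20.
EBIT = R$5,721,590.20 − R$2,120,500 = R$3,601,090.20.
Interest = R$1,127,700.00, so EBIT − I = R$2,473,390.20.
Degree of combined leverage = contribution ÷ (EBIT − I) = R$5,721,590.20 ÷ R$2,473,390.20 = 2.3133.
%ΔEPS = DCL × %ΔSales = 2.3133 × +9.9% = +22.9%.

+22.9%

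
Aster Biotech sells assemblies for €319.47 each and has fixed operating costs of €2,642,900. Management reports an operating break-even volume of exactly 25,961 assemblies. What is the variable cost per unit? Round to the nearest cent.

€217.67

At break-even, FC = Q × (P − VC), so P − VC = €2,642,900 ÷ 25,961 = €101.8027.
Hence VC = price − CM = €319.47 − €101.8027 = €217.67.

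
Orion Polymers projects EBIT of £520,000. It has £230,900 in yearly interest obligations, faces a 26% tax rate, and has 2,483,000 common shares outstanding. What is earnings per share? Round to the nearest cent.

£0.09

Interest = £230,900.00, so EBT = £520,000 − £230,900.00 = £289,100.00.
After tax at 26%: net income = £289,100.00 × 0.74 = £213,934.00.
Per share: £213,934.00 / 2,483,000 shares = £0.09.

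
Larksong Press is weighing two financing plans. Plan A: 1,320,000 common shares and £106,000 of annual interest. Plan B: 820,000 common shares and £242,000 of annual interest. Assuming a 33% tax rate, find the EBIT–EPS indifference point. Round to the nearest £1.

£465,040

At indifference, (EBIT − 106,000)(1 − t)/1,320,000 = (EBIT − 242,000)(1 − t)/820,000.
Cancelling (1 − t) and cross-multiplying: 820,000·(EBIT − 106,000) = 1,320,000·(EBIT − 242,000).
Solving, EBIT = (242,000·1,320,000 − 106,000·820,000) / (1,320,000 − 820,000) = 232,520,000,000 / 500,000 = 465,040.00.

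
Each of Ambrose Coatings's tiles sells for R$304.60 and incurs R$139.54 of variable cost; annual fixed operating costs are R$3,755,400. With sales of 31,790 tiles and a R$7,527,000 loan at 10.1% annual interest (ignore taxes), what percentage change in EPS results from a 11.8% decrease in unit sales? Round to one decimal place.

-84.6%

Contribution at this volume is 31,790 × R$165.06 = R$5,247,257.40.
Subtracting fixed costs: EBIT = R$5,247,257.40 − R$3,755,400 = R$1,491,857.40.
Interest = R$760,227.00, so EBIT − I = R$731,630.40.
Degree of combined leverage = contribution ÷ (EBIT − I) = R$5,247,257.40 ÷ R$731,630.40 = 7.1720.
%ΔEPS = DCL × %ΔSales = 7.1720 × -11.8% = -84.6%.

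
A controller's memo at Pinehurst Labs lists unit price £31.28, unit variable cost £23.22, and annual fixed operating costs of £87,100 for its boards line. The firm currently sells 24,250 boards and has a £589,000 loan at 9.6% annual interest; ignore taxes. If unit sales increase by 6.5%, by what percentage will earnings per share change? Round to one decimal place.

Contribution at this volume is 24,250 × £8.06 = £195,455.00.
Operating income = contribution − fixed costs = £195,455.00 − £87,100 = £108,355.00.
After interest of £56,544.00, pre-tax earnings = £51,811.00.
Degree of combined leverage = contribution ÷ (EBIT − I) = £195,455.00 ÷ £51,811.00 = 3.7725.
EPS therefore changes by 3.7725 × (+6.5%) = +24.5%.

+24.5%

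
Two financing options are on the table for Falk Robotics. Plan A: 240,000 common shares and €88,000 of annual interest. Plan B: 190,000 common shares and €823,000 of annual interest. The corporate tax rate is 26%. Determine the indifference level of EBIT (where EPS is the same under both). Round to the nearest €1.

Set EPS_A = EPS_B: (EBIT − €88,000)(1 − 0.26) ÷ 240,000 = (EBIT − €823,000)(1 − 0.26) ÷ 190,000.
The (1 − t) factor cancels: (EBIT − 88,000) × 190,000 = (EBIT − 823,000) × 240,000.
Solving, EBIT = (823,000·240,000 − 88,000·190,000) / (240,000 − 190,000) = 180,800,000,000 / 50,000 = 3,616,000.00.

€3,616,000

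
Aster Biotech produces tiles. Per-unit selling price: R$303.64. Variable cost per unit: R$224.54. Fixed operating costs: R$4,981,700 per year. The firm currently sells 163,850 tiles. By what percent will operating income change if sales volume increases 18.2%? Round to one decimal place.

At 163,850 units, contribution = 163,850 × R$79.10 = R$12,960,535.00.
Subtracting fixed costs: EBIT = R$12,960,535.00 − R$4,981,700 = R$7,978,835.00.
DOL = contribution ÷ EBIT = R$12,960,535.00 ÷ R$7,978,835.00 = 1.6244.
So EBIT moves 1.6244 × (+18.2%) = +29.6%.

+29.6%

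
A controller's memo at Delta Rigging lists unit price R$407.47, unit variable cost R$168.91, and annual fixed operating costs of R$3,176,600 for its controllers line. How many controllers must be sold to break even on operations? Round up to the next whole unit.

Each unit contributes R$407.47 − R$168.91 = R$238.56.
Units to break even: R$3,176,600 ÷ R$238.56 = 13,315.73, rounded up to 13,316.

13,316 controllers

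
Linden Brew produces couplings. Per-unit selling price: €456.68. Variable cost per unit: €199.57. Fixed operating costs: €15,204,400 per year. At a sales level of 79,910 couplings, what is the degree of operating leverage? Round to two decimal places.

3.85

Total contribution margin = 79,910 × €257.11 = €20,545,660.10.
Subtracting fixed costs: EBIT = €20,545,660.10 − €15,204,400 = €5,341,260.10.
Degree of operating leverage = €20,545,660.10 / €5,341,260.10 = 3.8466.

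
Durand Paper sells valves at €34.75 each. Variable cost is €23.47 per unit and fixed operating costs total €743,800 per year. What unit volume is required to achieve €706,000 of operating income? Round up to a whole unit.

Contribution margin per unit = €34.75 − €23.47 = €11.28.
Required volume = (fixed costs + target profit) ÷ CM = (€743,800 + €706,000) ÷ €11.28 = 128,528.37, so 128,529 valves.

128,529 valves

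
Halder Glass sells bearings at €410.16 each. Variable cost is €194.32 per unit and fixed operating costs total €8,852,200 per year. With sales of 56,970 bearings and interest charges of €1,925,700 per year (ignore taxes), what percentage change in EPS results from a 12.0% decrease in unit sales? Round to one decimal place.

Contribution at this volume is 56,970 × €215.84 = €12,296,404.80.
Operating income = contribution − fixed costs = €12,296,404.80 − €8,852,200 = €3,444,204.80.
Interest = €1,925,700.00, so EBIT − I = €1,518,504.80.
DCL = total CM / (EBIT − I) = €12,296,404.80 / €1,518,504.80 = 8.0977.
EPS therefore changes by 8.0977 × (-12.0%) = -97.2%.

-97.2%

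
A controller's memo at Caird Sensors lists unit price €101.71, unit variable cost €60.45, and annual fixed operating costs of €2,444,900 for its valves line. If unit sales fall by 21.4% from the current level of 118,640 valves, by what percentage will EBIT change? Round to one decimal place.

-42.8%

At 118,640 units, contribution = 118,640 × €41.26 = €4,895,086.40.
EBIT = €4,895,086.40 − €2,444,900 = €2,450,186.40.
So DOL = total CM / EBIT = €4,895,086.40 / €2,450,186.40 = 1.9978.
%ΔEBIT = DOL × %ΔSales = 1.9978 × -21.4% = -42.8%.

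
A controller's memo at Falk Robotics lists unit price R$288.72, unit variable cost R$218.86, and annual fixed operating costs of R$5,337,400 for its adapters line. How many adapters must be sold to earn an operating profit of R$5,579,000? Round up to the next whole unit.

156,262 adapters

Contribution margin per unit = R$288.72 − R$218.86 = R$69.86.
Need Q such that Q × R$69.86 − R$5,337,400 = R$5,579,000, i.e. Q = R$10,916,400 / R$69.86 = 156,261.09 → 156,262.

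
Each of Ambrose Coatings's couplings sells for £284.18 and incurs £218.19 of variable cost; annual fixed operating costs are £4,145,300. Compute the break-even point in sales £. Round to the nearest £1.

£17,851,362

Contribution margin per unit = £284.18 − £218.19 = £65.99, a CM ratio of £65.99 ÷ £284.18 = 0.2322.
Break-even revenue = fixed costs × price ÷ CM = £4,145,300 × £284.18 ÷ £65.99 = £17,851,362.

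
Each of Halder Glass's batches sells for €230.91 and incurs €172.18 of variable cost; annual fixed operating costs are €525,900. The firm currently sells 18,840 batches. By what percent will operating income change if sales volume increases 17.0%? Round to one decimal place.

Total contribution margin = 18,840 × €58.73 = €1,106,473.20.
EBIT = €1,106,473.20 − €525,900 = €580,573.20.
Degree of operating leverage = €1,106,473.20 / €580,573.20 = 1.9058.
%ΔEBIT = DOL × %ΔSales = 1.9058 × +17.0% = +32.4%.

+32.4%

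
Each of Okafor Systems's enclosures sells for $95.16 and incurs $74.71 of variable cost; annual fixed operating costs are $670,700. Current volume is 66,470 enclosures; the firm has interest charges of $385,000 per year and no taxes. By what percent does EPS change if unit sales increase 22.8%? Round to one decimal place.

+102.1%

At 66,470 units, contribution = 66,470 × $20.45 = $1,359,311.50.
Operating income = contribution − fixed costs = $1,359,311.50 − $670,700 = $688,611.50.
After interest of $385,000.00, pre-tax earnings = $303,611.50.
DCL = total CM / (EBIT − I) = $1,359,311.50 / $303,611.50 = 4.4771.
%ΔEPS = DCL × %ΔSales = 4.4771 × +22.8% = +102.1%.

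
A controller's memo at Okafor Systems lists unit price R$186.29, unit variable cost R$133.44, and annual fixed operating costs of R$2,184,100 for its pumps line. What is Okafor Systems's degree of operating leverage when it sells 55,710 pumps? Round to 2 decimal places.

Total contribution margin = 55,710 × R$52.85 = R$2,944,273.50.
Operating income = contribution − fixed costs = R$2,944,273.50 − R$2,184,100 = R$760,173.50.
Degree of operating leverage = R$2,944,273.50 / R$760,173.50 = 3.8732.

3.87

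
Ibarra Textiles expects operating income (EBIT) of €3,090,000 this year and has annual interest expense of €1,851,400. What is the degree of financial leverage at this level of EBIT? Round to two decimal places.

Annual interest charges come to €1,851,400.00.
Degree of financial leverage = EBIT / (EBIT − interest) = €3,090,000 / €1,238,600.00 = 2.4948.

2.49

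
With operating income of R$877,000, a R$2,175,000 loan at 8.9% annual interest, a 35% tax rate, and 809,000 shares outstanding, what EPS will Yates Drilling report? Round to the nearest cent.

R$0.55

Interest = R$193,575.00, so EBT = R$877,000 − R$193,575.00 = R$683,425.00.
After tax at 35%: net income = R$683,425.00 × 0.65 = R$444,226.25.
EPS = R$444,226.25 ÷ 809,000 = R$0.55.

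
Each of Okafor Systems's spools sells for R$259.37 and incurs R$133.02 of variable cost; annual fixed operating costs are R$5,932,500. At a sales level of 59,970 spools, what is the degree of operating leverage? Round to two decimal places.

4.61

Contribution at this volume is 59,970 × R$126.35 = R$7,577,209.50.
Operating income = contribution − fixed costs = R$7,577,209.50 − R$5,932,500 = R$1,644,709.50.
DOL = contribution ÷ EBIT = R$7,577,209.50 ÷ R$1,644,709.50 = 4.6070.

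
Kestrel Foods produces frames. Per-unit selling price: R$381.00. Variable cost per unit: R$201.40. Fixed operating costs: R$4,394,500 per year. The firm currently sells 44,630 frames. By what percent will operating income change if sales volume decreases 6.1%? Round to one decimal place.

Total contribution margin = 44,630 × R$179.60 = R$8,015,548.00.
EBIT = R$8,015,548.00 − R$4,394,500 = R$3,621,048.00.
So DOL = total CM / EBIT = R$8,015,548.00 / R$3,621,048.00 = 2.2136.
%ΔEBIT = DOL × %ΔSales = 2.2136 × -6.1% = -13.5%.

-13.5%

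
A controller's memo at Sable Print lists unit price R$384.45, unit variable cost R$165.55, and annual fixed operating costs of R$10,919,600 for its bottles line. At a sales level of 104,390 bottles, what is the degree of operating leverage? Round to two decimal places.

1.92

Contribution at this volume is 104,390 × R$218.90 = R$22,850,971.00.
Operating income = contribution − fixed costs = R$22,850,971.00 − R$10,919,600 = R$11,931,371.00.
DOL = contribution ÷ EBIT = R$22,850,971.00 ÷ R$11,931,371.00 = 1.9152.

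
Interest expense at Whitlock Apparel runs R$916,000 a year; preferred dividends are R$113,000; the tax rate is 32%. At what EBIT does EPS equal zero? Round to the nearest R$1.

R$1,082,176

Preferred dividends are paid after tax, so their pre-tax equivalent is R$113,000 ÷ (1 − 0.32) = R$166,176.47.
Financial break-even EBIT = interest + D_p ÷ (1 − t) = R$916,000 + R$166,176.47 = R$1,082,176.47.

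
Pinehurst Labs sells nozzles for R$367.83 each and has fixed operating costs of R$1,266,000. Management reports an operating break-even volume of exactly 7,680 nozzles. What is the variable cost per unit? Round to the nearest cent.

R$202.99

At break-even, FC = Q × (P − VC), so P − VC = R$1,266,000 ÷ 7,680 = R$164.8438.
Variable cost per unit = R$367.83 − R$164.8438 = R$202.99.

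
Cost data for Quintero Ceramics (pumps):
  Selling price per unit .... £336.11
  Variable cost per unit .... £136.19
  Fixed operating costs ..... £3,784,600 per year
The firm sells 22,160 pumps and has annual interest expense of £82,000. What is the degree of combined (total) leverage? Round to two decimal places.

Contribution at this volume is 22,160 × £199.92 = £4,430,227.20.
Operating income = contribution − fixed costs = £4,430,227.20 − £3,784,600 = £645,627.20. Interest = £82,000.00, so EBIT − I = £563,627.20.
Degree of total leverage = total CM / (EBIT − interest) = £4,430,227.20 / £563,627.20 = 7.8602.

7.86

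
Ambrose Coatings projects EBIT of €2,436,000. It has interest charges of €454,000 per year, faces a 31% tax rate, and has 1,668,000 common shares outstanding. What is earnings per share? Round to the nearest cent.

Pre-tax income = €2,436,000 − €454,000.00 = €1,982,000.00.
After tax at 31%: net income = €1,982,000.00 × 0.69 = €1,367,580.00.
Per share: €1,367,580.00 / 1,668,000 shares = €0.82.

€0.82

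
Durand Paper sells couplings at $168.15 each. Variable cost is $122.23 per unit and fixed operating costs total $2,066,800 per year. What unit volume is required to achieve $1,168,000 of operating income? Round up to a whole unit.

Contribution margin per unit = $168.15 − $122.23 = $45.92.
Required volume = (fixed costs + target profit) ÷ CM = ($2,066,800 + $1,168,000) ÷ $45.92 = 70,444.25, so 70,445 couplings.

70,445 couplings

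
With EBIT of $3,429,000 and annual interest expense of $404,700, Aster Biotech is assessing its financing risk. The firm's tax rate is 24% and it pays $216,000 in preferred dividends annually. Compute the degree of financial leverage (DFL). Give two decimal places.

1.25

Interest = $404,700.00.
Pre-tax preferred-dividend burden = $216,000 ÷ (1 − 0.24) = $284,210.53.
DFL = EBIT ÷ [EBIT − I − D_p/(1−t)] = $3,429,000 ÷ [$3,429,000 − $404,700.00 − $284,210.53] = $3,429,000 ÷ $2,740,089.47 = 1.2514.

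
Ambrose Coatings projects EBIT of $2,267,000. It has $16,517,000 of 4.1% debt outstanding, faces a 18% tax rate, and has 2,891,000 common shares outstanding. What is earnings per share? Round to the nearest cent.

Pre-tax income = $2,267,000 − $677,197.00 = $1,589,803.00.
Net income = $1,589,803.00 × (1 − 0.18) = $1,303,638.46.
EPS = $1,303,638.46 ÷ 2,891,000 = $0.45.

$0.45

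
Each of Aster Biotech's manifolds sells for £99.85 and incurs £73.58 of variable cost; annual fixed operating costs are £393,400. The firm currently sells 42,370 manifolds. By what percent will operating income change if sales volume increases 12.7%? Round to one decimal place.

+19.6%

Total contribution margin = 42,370 × £26.27 = £1,113,059.90.
EBIT = £1,113,059.90 − £393,400 = £719,659.90.
So DOL = total CM / EBIT = £1,113,059.90 / £719,659.90 = 1.5466.
So EBIT moves 1.5466 × (+12.7%) = +19.6%.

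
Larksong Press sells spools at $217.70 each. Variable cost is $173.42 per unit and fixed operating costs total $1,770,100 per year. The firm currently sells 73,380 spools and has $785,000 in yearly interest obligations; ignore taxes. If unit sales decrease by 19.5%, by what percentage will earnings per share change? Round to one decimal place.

Contribution at this volume is 73,380 × $44.28 = $3,249,266.40.
Subtracting fixed costs: EBIT = $3,249,266.40 − $1,770,100 = $1,479,166.40.
After interest of $785,000.00, pre-tax earnings = $694,166.40.
Degree of combined leverage = contribution ÷ (EBIT − I) = $3,249,266.40 ÷ $694,166.40 = 4.6808.
EPS therefore changes by 4.6808 × (-19.5%) = -91.3%.

-91.3%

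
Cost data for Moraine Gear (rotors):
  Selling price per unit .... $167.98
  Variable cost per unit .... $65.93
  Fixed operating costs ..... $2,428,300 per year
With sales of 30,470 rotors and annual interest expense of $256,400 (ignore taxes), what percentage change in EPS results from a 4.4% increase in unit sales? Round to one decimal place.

+32.2%

Contribution at this volume is 30,470 × $102.05 = $3,109,463.50.
Subtracting fixed costs: EBIT = $3,109,463.50 − $2,428,300 = $681,163.50.
Interest = $256,400.00, so EBIT − I = $424,763.50.
Degree of combined leverage = contribution ÷ (EBIT − I) = $3,109,463.50 ÷ $424,763.50 = 7.3205.
EPS therefore changes by 7.3205 × (+4.4%) = +32.2%.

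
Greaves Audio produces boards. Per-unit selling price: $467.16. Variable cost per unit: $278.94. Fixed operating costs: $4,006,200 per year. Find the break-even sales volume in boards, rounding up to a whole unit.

21,285 boards

Each unit contributes $467.16 − $278.94 = $188.22.
Units to break even: $4,006,200 ÷ $188.22 = 21,284.67, rounded up to 21,285.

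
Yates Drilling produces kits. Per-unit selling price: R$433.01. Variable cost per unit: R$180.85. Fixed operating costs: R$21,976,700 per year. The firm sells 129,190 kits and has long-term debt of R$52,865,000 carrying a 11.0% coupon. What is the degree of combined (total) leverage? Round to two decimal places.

6.81

Contribution at this volume is 129,190 × R$252.16 = R$32,576,550.40.
Subtracting fixed costs: EBIT = R$32,576,550.40 − R$21,976,700 = R$10,599,850.40. Interest = R$5,815,150.00, so EBIT − I = R$4,784,700.40.
DCL = contribution ÷ (EBIT − I) = R$32,576,550.40 ÷ R$4,784,700.40 = 6.8085.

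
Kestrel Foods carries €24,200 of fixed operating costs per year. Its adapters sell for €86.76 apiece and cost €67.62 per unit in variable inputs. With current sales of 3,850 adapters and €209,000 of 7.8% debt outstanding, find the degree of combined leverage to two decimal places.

At 3,850 units, contribution = 3,850 × €19.14 = €73,689.00.
Operating income = contribution − fixed costs = €73,689.00 − €24,200 = €49,489.00. Interest = €16,302.00.
DOL = €73,689.00 ÷ €49,489.00 = 1.4890; DFL = €49,489.00 ÷ €33,187.00 = 1.4912.
Combined leverage = 1.4890 × 1.4912 = 2.2204.

2.22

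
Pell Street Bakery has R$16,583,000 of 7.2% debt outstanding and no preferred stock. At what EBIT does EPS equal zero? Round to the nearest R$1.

R$1,193,976

Annual interest = 7.2% × R$16,583,000 = R$1,193,976.00.
With no preferred dividends, EPS = 0 when EBIT exactly covers interest, so the financial break-even EBIT is R$1,193,976.00.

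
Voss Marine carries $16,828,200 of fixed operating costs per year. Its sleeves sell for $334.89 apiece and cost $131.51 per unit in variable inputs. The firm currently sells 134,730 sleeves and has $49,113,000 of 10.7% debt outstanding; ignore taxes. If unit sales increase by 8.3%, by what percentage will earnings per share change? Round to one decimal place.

+42.8%

At 134,730 units, contribution = 134,730 × $203.38 = $27,401,387.40.
Operating income = contribution − fixed costs = $27,401,387.40 − $16,828,200 = $10,573,187.40.
Interest = $5,255,091.00, so EBIT − I = $5,318,096.40.
Degree of combined leverage = contribution ÷ (EBIT − I) = $27,401,387.40 ÷ $5,318,096.40 = 5.1525.
EPS therefore changes by 5.1525 × (+8.3%) = +42.8%.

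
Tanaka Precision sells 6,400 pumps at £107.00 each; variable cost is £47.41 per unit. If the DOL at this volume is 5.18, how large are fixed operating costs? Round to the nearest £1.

£307,751

Total contribution margin = 6,400 × £59.59 = £381,376.00.
Since DOL = CM ÷ EBIT, EBIT = £381,376.00 ÷ 5.18 = £73,624.71.
And FC = contribution − EBIT = £381,376.00 − £73,624.71 = £307,751.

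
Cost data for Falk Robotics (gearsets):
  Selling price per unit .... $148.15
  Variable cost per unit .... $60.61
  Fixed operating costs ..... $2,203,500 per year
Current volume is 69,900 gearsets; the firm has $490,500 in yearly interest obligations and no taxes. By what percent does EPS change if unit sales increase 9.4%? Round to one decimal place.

At 69,900 units, contribution = 69,900 × $87.54 = $6,119,046.00.
Subtracting fixed costs: EBIT = $6,119,046.00 − $2,203,500 = $3,915,546.00.
Interest = $490,500.00, so EBIT − I = $3,425,046.00.
Degree of combined leverage = contribution ÷ (EBIT − I) = $6,119,046.00 ÷ $3,425,046.00 = 1.7866.
EPS therefore changes by 1.7866 × (+9.4%) = +16.8%.

+16.8%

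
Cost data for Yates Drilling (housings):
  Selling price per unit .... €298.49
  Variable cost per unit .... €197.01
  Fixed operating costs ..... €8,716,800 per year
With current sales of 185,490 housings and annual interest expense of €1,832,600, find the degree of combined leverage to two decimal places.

2.27

At 185,490 units, contribution = 185,490 × €101.48 = €18,823,525.20.
Subtracting fixed costs: EBIT = €18,823,525.20 − €8,716,800 = €10,106,725.20. Interest = €1,832,600.00, so EBIT − I = €8,274,125.20.
Degree of total leverage = total CM / (EBIT − interest) = €18,823,525.20 / €8,274,125.20 = 2.2750.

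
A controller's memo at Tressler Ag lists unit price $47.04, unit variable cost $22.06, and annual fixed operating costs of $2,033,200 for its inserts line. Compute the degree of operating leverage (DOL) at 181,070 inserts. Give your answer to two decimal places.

Contribution at this volume is 181,070 × $24.98 = $4,523,128.60.
Operating income = contribution − fixed costs = $4,523,128.60 − $2,033,200 = $2,489,928.60.
DOL = contribution ÷ EBIT = $4,523,128.60 ÷ $2,489,928.60 = 1.8166.

1.82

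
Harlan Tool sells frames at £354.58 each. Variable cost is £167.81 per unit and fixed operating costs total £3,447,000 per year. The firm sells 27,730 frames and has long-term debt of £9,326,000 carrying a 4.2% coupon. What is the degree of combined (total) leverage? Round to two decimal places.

3.86

Total contribution margin = 27,730 × £186.77 = £5,179,132.10.
Subtracting fixed costs: EBIT = £5,179,132.10 − £3,447,000 = £1,732,132.10. Interest = £391,692.00.
DOL = £5,179,132.10 ÷ £1,732,132.10 = 2.9900; DFL = £1,732,132.10 ÷ £1,340,440.10 = 1.2922.
Combined leverage = 2.9900 × 1.2922 = 3.8637.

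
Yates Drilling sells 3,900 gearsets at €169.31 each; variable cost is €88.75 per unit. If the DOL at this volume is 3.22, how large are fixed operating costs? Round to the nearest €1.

€216,611

Contribution at this volume is 3,900 × €80.56 = €314,184.00.
DOL = contribution / EBIT, so EBIT = €314,184.00 / 3.22 = €97,572.67.
And FC = contribution − EBIT = €314,184.00 − €97,572.67 = €216,611.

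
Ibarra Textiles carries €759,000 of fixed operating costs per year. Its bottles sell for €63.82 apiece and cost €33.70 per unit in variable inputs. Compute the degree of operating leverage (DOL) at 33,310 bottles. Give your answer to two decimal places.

Total contribution margin = 33,310 × €30.12 = €1,003,297.20.
EBIT = €1,003,297.20 − €759,000 = €244,297.20.
DOL = contribution ÷ EBIT = €1,003,297.20 ÷ €244,297.20 = 4.1069.

4.11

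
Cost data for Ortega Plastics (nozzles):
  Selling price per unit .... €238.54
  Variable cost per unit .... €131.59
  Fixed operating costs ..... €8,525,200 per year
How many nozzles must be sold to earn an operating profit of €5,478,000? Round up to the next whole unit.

130,933 nozzles

Each unit contributes €238.54 − €131.59 = €106.95.
Need Q such that Q × €106.95 − €8,525,200 = €5,478,000, i.e. Q = €14,003,200 / €106.95 = 130,932.21 → 130,933.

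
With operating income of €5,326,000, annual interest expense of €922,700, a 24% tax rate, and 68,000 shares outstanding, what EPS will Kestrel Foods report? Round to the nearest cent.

Pre-tax income = €5,326,000 − €922,700.00 = €4,403,300.00.
After tax at 24%: net income = €4,403,300.00 × 0.76 = €3,346,508.00.
EPS = €3,346,508.00 ÷ 68,000 = €49.21.

€49.21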